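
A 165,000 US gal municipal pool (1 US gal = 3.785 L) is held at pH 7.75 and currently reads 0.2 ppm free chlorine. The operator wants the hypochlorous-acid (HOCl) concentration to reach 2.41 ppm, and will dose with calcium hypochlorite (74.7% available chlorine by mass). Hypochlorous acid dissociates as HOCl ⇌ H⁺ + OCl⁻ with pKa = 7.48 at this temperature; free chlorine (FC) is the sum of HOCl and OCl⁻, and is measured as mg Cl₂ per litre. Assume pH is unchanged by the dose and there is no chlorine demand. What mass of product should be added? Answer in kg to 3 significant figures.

Volume: 165,000 US gal × 3.785 L/gal = 624,525 L.
[OCl⁻]/[HOCl] = 10^(pH − pKa) = 10^(7.75 − 7.48) = 1.862; fraction as HOCl = 1/(1 + 1.862) = 0.3494.
Free chlorine required for 2.41 ppm HOCl: 2.41 / 0.3494 = 6.898 ppm.
FC to add: 6.898 − 0.2 = 6.698 mg/L as Cl₂.
Cl₂ equivalent: 6.698 mg/L × 624,525 L = 4183 g.
Product at 74.7% available Cl: 4183 / 0.747 = 5600 g.

5.60 kg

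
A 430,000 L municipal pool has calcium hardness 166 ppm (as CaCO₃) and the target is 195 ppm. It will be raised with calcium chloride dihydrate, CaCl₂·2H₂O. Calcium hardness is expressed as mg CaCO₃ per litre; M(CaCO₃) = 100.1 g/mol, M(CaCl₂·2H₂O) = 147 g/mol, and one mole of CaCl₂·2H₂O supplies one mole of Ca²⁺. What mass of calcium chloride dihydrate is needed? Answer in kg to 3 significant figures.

18.3 kg

Hardness to add: (195 − 166) = 29 mg/L as CaCO₃ × 430,000 L = 12,470 g as CaCO₃.
Moles of Ca²⁺ (1 mol Ca²⁺ ≡ 1 mol CaCO₃): 12,470 / 100.1 g/mol = 124.6 mol.
Mass of CaCl₂·2H₂O: 124.6 × 147 = 18,310 g.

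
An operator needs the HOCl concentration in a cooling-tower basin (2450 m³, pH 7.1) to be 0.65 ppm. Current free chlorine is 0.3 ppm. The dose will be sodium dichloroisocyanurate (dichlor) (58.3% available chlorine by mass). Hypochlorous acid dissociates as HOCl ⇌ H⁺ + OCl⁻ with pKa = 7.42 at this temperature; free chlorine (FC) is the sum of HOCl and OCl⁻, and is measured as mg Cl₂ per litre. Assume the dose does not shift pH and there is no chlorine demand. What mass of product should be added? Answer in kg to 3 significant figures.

2.78 kg

Volume: 2450 m³ = 2,450,000 L.
[OCl⁻]/[HOCl] = 10^(pH − pKa) = 10^(7.1 − 7.42) = 0.4786; fraction as HOCl = 1/(1 + 0.4786) = 0.6763.
Free chlorine required for 0.65 ppm HOCl: 0.65 / 0.6763 = 0.9611 ppm.
FC to add: 0.9611 − 0.3 = 0.6611 mg/L as Cl₂.
Cl₂ equivalent: 0.6611 mg/L × 2,450,000 L = 1620 g.
Product at 58.3% available Cl: 1620 / 0.583 = 2778 g.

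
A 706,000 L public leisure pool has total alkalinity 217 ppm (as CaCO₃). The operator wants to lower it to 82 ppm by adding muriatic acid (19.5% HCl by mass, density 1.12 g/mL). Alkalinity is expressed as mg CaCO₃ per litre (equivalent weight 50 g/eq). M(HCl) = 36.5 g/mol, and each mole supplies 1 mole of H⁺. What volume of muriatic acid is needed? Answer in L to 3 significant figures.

319 L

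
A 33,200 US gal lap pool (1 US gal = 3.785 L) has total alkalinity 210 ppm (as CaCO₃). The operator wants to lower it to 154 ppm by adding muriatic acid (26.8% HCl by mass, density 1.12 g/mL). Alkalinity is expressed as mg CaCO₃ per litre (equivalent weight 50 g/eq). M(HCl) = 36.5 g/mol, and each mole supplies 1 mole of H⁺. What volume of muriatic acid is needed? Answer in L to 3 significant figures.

17.1 L

Volume: 33,200 US gal × 3.785 L/gal = 125,662 L.
Alkalinity to neutralize: (210 − 154) = 56 mg/L as CaCO₃ × 125,662 L = 7037 g as CaCO₃.
Equivalents of H⁺ required: 7037 ÷ 50 g/eq = 140.7 eq = 140.7 mol HCl.
Mass of HCl: 140.7 × 36.5 = 5137 g.
Mass of 26.8% solution: 5137 / 0.268 = 19,170 g.
Volume: 19,170 g ÷ 1.12 g/mL = 17,110 mL.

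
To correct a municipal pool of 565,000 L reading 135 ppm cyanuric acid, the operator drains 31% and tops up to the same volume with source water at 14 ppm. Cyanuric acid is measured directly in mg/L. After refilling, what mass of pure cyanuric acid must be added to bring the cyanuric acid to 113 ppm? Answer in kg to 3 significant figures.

8.76 kg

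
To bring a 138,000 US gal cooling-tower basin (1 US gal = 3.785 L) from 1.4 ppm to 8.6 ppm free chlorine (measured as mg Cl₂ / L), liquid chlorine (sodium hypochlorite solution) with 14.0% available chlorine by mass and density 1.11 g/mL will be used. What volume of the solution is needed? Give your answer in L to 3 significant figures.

24.2 L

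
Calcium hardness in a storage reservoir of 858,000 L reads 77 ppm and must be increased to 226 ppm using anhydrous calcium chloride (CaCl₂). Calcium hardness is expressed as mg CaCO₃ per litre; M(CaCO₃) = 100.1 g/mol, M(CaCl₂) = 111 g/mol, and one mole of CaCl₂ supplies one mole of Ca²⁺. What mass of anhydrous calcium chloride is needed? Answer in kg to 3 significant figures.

142 kg

Hardness to add: (226 − 77) = 149 mg/L as CaCO₃ × 858,000 L = 127,800 g as CaCO₃.
Moles of Ca²⁺ (1 mol Ca²⁺ ≡ 1 mol CaCO₃): 127,800 / 100.1 g/mol = 1277 mol.
Mass of CaCl₂: 1277 × 111 = 141,800 g.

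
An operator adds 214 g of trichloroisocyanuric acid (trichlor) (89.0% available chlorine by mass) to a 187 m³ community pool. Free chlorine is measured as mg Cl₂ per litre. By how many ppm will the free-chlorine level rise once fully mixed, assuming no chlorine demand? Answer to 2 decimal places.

Volume: 187 m³ = 187,000 L.
Available chlorine delivered: 214 g × 0.89 = 190.5 g as Cl₂.
Concentration rise: 190.5 g / 187,000 L = 1.019 mg/L = 1.02 ppm.

1.02 ppm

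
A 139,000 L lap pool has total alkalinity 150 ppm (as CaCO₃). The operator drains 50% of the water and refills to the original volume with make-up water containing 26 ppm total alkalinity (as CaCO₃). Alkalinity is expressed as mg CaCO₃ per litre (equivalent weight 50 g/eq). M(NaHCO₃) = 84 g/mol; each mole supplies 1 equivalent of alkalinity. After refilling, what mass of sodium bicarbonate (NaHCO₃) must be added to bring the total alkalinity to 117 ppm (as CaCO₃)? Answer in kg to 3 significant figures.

6.77 kg

After draining 50% and refilling: 150 × 0.50 + 26 × 0.50 = 88 ppm.
Deficit to target: 117 − 88 = 29 mg/L.
As CaCO₃: 29 mg/L × 139,000 L = 4031 g; ÷ 50 g/eq ÷ 1 = 80.62 mol NaHCO₃.
Mass: 80.62 × 84 = 6772 g.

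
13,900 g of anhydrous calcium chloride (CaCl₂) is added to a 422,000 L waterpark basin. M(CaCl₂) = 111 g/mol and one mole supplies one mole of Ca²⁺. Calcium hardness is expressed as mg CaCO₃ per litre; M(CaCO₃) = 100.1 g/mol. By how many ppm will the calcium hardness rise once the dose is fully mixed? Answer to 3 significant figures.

29.7 ppm

Moles of Ca²⁺: 13,900 g ÷ 111 g/mol = 125.2 mol.
As CaCO₃: 125.2 mol × 100.1 g/mol = 12,540 g.
Rise: 12,540 g / 422,000 L × 1000 = 29.7 mg/L.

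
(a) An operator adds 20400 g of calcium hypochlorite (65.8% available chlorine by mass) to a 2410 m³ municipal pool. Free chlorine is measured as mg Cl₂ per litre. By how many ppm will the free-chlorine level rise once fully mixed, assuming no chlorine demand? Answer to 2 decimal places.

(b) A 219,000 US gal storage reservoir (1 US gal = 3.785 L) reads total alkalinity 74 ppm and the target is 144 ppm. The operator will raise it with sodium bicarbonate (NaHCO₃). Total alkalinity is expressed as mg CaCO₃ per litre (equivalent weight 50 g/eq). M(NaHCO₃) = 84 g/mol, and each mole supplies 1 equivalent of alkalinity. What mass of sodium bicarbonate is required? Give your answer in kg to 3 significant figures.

(a) Volume: 2410 m³ = 2,410,000 L.
(a) Available chlorine delivered: 20,400 g × 0.658 = 13,420 g as Cl₂.
(a) Concentration rise: 13,420 g / 2,410,000 L = 5.57 mg/L = 5.57 ppm.

(b) Volume: 219,000 US gal × 3.785 L/gal = 828,915 L.
(b) Alkalinity to add: (144 − 74) = 70 mg/L as CaCO₃ × 828,915 L = 58,020 g as CaCO₃.
(b) Equivalents: 58,020 g ÷ 50 g/eq = 1160 eq.
(b) NaHCO₃ supplies 1 eq per mole → 1160 mol.
(b) Mass: 1160 mol × 84 g/mol = 97,480 g.

(a) 5.57 ppm; (b) 97.5 kg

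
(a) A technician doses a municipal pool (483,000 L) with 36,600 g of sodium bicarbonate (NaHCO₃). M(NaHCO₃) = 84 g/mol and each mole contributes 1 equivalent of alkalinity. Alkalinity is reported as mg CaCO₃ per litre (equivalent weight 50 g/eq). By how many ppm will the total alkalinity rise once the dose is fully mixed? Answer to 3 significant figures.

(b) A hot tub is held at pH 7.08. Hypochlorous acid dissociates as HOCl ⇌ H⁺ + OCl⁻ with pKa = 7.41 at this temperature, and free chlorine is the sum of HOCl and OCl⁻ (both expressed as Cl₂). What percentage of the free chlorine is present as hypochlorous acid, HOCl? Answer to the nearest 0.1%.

(a) 45.1 ppm; (b) 68.1%

(a) Moles of NaHCO₃: 36,600 g ÷ 84 g/mol = 435.7 mol → 435.7 eq of alkalinity.
(a) As CaCO₃: 435.7 eq × 50 g/eq = 21,790 g.
(a) Rise: 21,790 g / 483,000 L × 1000 = 45.1 mg/L.

(b) [OCl⁻]/[HOCl] = 10^(pH − pKa) = 10^(7.08 − 7.41) = 10^-0.33 = 0.4677.
(b) Fraction as HOCl = 1 / (1 + 0.4677) = 0.6813.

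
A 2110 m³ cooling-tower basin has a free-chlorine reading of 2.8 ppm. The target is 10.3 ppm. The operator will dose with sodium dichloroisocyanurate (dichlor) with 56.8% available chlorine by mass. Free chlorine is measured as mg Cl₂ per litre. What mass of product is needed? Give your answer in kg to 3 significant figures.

27.9 kg

Volume: 2110 m³ = 2,110,000 L.
Chlorine deficit: 10.3 − 2.8 = 7.5 ppm = 7.5 mg/L as Cl₂.
Cl₂ equivalent needed: 7.5 mg/L × 2,110,000 L = 15,820,000 mg = 15,820 g.
Product at 56.8% available chlorine: 15,820 / 0.568 = 27,860 g.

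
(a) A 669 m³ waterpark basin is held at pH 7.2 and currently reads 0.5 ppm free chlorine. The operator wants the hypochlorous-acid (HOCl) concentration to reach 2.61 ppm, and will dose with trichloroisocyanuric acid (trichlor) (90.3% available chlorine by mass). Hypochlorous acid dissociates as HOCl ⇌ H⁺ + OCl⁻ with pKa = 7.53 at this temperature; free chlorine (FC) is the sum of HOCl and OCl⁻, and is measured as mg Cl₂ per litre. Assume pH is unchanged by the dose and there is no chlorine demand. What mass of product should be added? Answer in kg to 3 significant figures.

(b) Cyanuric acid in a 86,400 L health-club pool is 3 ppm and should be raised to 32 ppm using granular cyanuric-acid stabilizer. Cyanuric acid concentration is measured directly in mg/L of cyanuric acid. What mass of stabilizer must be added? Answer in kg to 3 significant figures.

(a) 2.47 kg; (b) 2.51 kg

(a) Volume: 669 m³ = 669,000 L.
(a) [OCl⁻]/[HOCl] = 10^(pH − pKa) = 10^(7.2 − 7.53) = 0.4677; fraction as HOCl = 1/(1 + 0.4677) = 0.6813.
(a) Free chlorine required for 2.61 ppm HOCl: 2.61 / 0.6813 = 3.831 ppm.
(a) FC to add: 3.831 − 0.5 = 3.331 mg/L as Cl₂.
(a) Cl₂ equivalent: 3.331 mg/L × 669,000 L = 2228 g.
(a) Product at 90.3% available Cl: 2228 / 0.903 = 2468 g.

(b) CYA to add: (32 − 3) = 29 mg/L × 86,400 L = 2506 g cyanuric acid.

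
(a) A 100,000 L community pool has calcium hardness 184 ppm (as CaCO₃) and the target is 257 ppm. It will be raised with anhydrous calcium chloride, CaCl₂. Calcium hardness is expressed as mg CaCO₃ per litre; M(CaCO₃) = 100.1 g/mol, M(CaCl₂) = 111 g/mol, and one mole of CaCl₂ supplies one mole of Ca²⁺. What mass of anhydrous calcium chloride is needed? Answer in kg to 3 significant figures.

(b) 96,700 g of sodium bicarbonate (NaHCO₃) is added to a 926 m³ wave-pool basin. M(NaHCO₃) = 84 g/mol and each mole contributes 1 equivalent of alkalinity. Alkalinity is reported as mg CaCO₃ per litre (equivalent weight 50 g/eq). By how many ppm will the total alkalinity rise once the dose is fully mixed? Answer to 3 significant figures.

(a) Hardness to add: (257 − 184) = 73 mg/L as CaCO₃ × 100,000 L = 7300 g as CaCO₃.
(a) Moles of Ca²⁺ (1 mol Ca²⁺ ≡ 1 mol CaCO₃): 7300 / 100.1 g/mol = 72.93 mol.
(a) Mass of CaCl₂: 72.93 × 111 = 8095 g.

(b) Volume: 926 m³ = 926,000 L.
(b) Moles of NaHCO₃: 96,700 g ÷ 84 g/mol = 1151 mol → 1151 eq of alkalinity.
(b) As CaCO₃: 1151 eq × 50 g/eq = 57,560 g.
(b) Rise: 57,560 g / 926,000 L × 1000 = 62.16 mg/L.

(a) 8.09 kg; (b) 62.2 ppm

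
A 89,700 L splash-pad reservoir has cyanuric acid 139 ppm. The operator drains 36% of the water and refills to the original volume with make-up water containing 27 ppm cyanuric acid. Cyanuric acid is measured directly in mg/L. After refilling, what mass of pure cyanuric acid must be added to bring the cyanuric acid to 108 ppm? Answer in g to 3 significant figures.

836 g

After draining 36% and refilling: 139 × 0.64 + 27 × 0.36 = 98.68 ppm.
Deficit to target: 108 − 98.68 = 9.32 mg/L.
Mass: 9.32 mg/L × 89,700 L = 836 g cyanuric acid.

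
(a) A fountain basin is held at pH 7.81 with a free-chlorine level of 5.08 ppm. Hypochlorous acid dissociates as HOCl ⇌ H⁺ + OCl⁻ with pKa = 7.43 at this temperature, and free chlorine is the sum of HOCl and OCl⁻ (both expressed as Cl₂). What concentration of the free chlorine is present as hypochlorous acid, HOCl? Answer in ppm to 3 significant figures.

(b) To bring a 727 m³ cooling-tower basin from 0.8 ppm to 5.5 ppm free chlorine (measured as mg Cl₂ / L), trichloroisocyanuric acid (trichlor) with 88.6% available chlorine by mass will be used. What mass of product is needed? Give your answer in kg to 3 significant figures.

(a) 1.49 ppm; (b) 3.86 kg

(a) [OCl⁻]/[HOCl] = 10^(pH − pKa) = 10^(7.81 − 7.43) = 10^0.38 = 2.399.
(a) Fraction as HOCl = 1 / (1 + 2.399) = 0.2942.
(a) HOCl = 0.2942 × 5.08 ppm = 1.495 ppm.

(b) Volume: 727 m³ = 727,000 L.
(b) Chlorine deficit: 5.5 − 0.8 = 4.7 ppm = 4.7 mg/L as Cl₂.
(b) Cl₂ equivalent needed: 4.7 mg/L × 727,000 L = 3,417,000 mg = 3417 g.
(b) Product at 88.6% available chlorine: 3417 / 0.886 = 3857 g.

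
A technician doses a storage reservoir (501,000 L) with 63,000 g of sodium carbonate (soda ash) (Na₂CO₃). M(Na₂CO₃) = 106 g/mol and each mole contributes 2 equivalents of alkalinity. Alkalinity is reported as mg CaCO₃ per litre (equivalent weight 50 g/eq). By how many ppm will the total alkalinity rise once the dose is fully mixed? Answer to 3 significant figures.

Moles of Na₂CO₃: 63,000 g ÷ 106 g/mol = 594.3 mol → 1189 eq of alkalinity.
As CaCO₃: 1189 eq × 50 g/eq = 59,430 g.
Rise: 59,430 g / 501,000 L × 1000 = 118.6 mg/L.

119 ppm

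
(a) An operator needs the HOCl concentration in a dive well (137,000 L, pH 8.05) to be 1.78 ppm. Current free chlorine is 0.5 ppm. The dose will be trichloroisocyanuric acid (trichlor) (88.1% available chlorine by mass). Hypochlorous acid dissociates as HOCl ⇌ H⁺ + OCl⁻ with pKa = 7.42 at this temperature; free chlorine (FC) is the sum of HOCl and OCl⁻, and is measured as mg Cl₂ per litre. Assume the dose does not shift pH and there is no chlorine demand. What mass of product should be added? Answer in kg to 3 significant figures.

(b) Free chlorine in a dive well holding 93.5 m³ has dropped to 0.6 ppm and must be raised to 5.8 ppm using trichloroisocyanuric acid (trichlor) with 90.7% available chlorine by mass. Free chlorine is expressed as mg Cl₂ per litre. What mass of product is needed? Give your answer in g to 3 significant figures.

(a) [OCl⁻]/[HOCl] = 10^(pH − pKa) = 10^(8.05 − 7.42) = 4.266; fraction as HOCl = 1/(1 + 4.266) = 0.1899.
(a) Free chlorine required for 1.78 ppm HOCl: 1.78 / 0.1899 = 9.373 ppm.
(a) FC to add: 9.373 − 0.5 = 8.873 mg/L as Cl₂.
(a) Cl₂ equivalent: 8.873 mg/L × 137,000 L = 1216 g.
(a) Product at 88.1% available Cl: 1216 / 0.881 = 1380 g.

(b) Volume: 93.5 m³ = 93,500 L.
(b) Chlorine deficit: 5.8 − 0.6 = 5.2 ppm = 5.2 mg/L as Cl₂.
(b) Cl₂ equivalent needed: 5.2 mg/L × 93,500 L = 486,200 mg = 486.2 g.
(b) Product at 90.7% available chlorine: 486.2 / 0.907 = 536.1 g.

(a) 1.38 kg; (b) 536 g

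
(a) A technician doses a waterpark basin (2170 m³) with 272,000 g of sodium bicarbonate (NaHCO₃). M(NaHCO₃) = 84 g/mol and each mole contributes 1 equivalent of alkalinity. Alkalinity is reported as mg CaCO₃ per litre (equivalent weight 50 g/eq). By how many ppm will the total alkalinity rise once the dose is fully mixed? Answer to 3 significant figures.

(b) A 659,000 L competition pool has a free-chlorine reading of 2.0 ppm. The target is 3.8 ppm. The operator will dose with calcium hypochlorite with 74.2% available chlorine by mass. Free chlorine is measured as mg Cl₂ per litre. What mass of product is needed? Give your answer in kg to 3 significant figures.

(a) 74.6 ppm; (b) 1.60 kg

(a) Volume: 2170 m³ = 2,170,000 L.
(a) Moles of NaHCO₃: 272,000 g ÷ 84 g/mol = 3238 mol → 3238 eq of alkalinity.
(a) As CaCO₃: 3238 eq × 50 g/eq = 161,900 g.
(a) Rise: 161,900 g / 2,170,000 L × 1000 = 74.61 mg/L.

(b) Chlorine deficit: 3.8 − 2.0 = 1.8 ppm = 1.8 mg/L as Cl₂.
(b) Cl₂ equivalent needed: 1.8 mg/L × 659,000 L = 1,186,000 mg = 1186 g.
(b) Product at 74.2% available chlorine: 1186 / 0.742 = 1599 g.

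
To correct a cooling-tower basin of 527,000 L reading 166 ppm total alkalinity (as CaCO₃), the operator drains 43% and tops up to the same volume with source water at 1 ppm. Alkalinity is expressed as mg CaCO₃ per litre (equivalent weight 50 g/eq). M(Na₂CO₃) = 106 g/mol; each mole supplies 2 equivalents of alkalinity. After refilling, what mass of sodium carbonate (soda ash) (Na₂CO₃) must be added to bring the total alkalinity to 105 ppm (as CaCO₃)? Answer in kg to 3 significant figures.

After draining 43% and refilling: 166 × 0.57 + 1 × 0.43 = 95.05 ppm.
Deficit to target: 105 − 95.05 = 9.95 mg/L.
As CaCO₃: 9.95 mg/L × 527,000 L = 5244 g; ÷ 50 g/eq ÷ 2 = 52.44 mol Na₂CO₃.
Mass: 52.44 × 106 = 5558 g.

5.56 kg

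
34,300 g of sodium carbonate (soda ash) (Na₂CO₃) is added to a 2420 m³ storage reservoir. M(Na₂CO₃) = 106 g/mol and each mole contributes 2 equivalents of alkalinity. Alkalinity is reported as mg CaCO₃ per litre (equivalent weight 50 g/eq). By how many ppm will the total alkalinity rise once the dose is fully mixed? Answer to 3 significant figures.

13.4 ppm

Volume: 2420 m³ = 2,420,000 L.
Moles of Na₂CO₃: 34,300 g ÷ 106 g/mol = 323.6 mol → 647.2 eq of alkalinity.
As CaCO₃: 647.2 eq × 50 g/eq = 32,360 g.
Rise: 32,360 g / 2,420,000 L × 1000 = 13.37 mg/L.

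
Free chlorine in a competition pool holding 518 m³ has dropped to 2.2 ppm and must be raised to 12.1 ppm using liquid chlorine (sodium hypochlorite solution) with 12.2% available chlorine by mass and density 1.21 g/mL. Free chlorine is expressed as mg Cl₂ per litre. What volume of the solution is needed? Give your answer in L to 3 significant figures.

34.7 L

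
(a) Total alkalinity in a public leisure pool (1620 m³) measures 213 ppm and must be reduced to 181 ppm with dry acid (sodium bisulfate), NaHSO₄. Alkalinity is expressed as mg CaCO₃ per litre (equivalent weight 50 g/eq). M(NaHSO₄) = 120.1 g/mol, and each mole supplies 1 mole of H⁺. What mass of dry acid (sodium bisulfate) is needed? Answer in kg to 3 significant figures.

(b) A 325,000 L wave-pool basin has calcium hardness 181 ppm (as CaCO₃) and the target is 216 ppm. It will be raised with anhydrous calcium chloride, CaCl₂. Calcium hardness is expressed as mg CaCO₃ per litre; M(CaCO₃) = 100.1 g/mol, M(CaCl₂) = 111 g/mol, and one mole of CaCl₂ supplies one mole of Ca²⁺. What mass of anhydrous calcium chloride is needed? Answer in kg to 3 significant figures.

(a) 125 kg; (b) 12.6 kg

(a) Volume: 1620 m³ = 1,620,000 L.
(a) Alkalinity to neutralize: (213 − 181) = 32 mg/L as CaCO₃ × 1,620,000 L = 51,840 g as CaCO₃.
(a) Equivalents of H⁺ required: 51,840 ÷ 50 g/eq = 1037 eq = 1037 mol NaHSO₄.
(a) Mass of NaHSO₄: 1037 × 120.1 = 124,500 g.

(b) Hardness to add: (216 − 181) = 35 mg/L as CaCO₃ × 325,000 L = 11,380 g as CaCO₃.
(b) Moles of Ca²⁺ (1 mol Ca²⁺ ≡ 1 mol CaCO₃): 11,380 / 100.1 g/mol = 113.6 mol.
(b) Mass of CaCl₂: 113.6 × 111 = 12,610 g.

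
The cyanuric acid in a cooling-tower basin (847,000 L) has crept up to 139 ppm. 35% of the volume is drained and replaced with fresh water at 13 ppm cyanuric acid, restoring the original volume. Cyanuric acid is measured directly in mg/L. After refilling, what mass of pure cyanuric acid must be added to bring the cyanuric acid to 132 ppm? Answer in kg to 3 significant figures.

31.4 kg

After draining 35% and refilling: 139 × 0.65 + 13 × 0.35 = 94.9 ppm.
Deficit to target: 132 − 94.9 = 37.1 mg/L.
Mass: 37.1 mg/L × 847,000 L = 31,420 g cyanuric acid.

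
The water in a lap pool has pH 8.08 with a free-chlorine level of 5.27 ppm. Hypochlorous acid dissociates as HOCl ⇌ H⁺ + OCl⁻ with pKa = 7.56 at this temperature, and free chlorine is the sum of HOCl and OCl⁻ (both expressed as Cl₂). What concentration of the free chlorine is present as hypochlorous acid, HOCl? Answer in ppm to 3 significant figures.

1.22 ppm

[OCl⁻]/[HOCl] = 10^(pH − pKa) = 10^(8.08 − 7.56) = 10^0.52 = 3.311.
Fraction as HOCl = 1 / (1 + 3.311) = 0.2319.
HOCl = 0.2319 × 5.27 ppm = 1.222 ppm.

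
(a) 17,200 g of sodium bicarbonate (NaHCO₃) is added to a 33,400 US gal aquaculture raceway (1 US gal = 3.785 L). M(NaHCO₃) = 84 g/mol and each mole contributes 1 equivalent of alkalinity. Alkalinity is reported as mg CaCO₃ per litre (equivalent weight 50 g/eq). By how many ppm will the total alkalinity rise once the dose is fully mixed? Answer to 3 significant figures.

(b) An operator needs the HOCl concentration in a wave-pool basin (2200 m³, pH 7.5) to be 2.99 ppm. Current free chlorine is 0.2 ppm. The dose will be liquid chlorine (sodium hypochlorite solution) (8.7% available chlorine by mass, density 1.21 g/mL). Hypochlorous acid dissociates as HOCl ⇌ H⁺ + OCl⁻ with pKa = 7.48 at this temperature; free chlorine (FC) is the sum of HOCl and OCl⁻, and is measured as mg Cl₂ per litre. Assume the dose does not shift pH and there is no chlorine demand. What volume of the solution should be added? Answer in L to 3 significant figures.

(a) 81.0 ppm; (b) 124 L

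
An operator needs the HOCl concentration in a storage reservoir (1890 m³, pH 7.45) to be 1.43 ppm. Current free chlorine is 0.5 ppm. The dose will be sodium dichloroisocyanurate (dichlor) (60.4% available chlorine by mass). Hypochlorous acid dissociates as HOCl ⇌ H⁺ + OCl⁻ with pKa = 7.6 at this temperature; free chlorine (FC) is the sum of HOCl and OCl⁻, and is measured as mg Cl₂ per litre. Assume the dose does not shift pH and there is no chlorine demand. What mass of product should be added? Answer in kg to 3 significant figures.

Volume: 1890 m³ = 1,890,000 L.
[OCl⁻]/[HOCl] = 10^(pH − pKa) = 10^(7.45 − 7.6) = 0.7079; fraction as HOCl = 1/(1 + 0.7079) = 0.5855.
Free chlorine required for 1.43 ppm HOCl: 1.43 / 0.5855 = 2.442 ppm.
FC to add: 2.442 − 0.5 = 1.942 mg/L as Cl₂.
Cl₂ equivalent: 1.942 mg/L × 1,890,000 L = 3671 g.
Product at 60.4% available Cl: 3671 / 0.604 = 6078 g.

6.08 kg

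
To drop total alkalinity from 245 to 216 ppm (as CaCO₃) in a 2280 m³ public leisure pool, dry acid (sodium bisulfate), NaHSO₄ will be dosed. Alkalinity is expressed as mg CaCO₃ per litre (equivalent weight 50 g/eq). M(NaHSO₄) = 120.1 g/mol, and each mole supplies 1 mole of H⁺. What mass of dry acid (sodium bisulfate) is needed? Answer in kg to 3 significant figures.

159 kg

Volume: 2280 m³ = 2,280,000 L.
Alkalinity to neutralize: (245 − 216) = 29 mg/L as CaCO₃ × 2,280,000 L = 66,120 g as CaCO₃.
Equivalents of H⁺ required: 66,120 ÷ 50 g/eq = 1322 eq = 1322 mol NaHSO₄.
Mass of NaHSO₄: 1322 × 120.1 = 158,800 g.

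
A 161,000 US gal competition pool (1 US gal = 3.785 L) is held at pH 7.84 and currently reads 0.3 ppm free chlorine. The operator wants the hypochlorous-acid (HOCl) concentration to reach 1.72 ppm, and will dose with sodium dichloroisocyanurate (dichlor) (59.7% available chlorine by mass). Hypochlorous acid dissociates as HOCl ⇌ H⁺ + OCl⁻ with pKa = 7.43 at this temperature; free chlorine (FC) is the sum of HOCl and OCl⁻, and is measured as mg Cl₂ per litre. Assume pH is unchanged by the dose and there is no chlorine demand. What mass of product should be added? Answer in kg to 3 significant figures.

5.96 kg

Volume: 161,000 US gal × 3.785 L/gal = 609,385 L.
[OCl⁻]/[HOCl] = 10^(pH − pKa) = 10^(7.84 − 7.43) = 2.57; fraction as HOCl = 1/(1 + 2.57) = 0.2801.
Free chlorine required for 1.72 ppm HOCl: 1.72 / 0.2801 = 6.141 ppm.
FC to add: 6.141 − 0.3 = 5.841 mg/L as Cl₂.
Cl₂ equivalent: 5.841 mg/L × 609,385 L = 3559 g.
Product at 59.7% available Cl: 3559 / 0.597 = 5962 g.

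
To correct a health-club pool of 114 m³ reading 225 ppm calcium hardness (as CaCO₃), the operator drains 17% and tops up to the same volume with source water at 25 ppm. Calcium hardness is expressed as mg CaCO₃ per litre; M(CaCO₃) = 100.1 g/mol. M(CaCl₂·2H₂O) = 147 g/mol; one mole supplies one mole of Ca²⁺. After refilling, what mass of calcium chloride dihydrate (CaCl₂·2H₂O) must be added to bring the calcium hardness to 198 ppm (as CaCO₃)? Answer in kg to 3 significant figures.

1.17 kg

Volume: 114 m³ = 114,000 L.
After draining 17% and refilling: 225 × 0.83 + 25 × 0.17 = 191 ppm.
Deficit to target: 198 − 191 = 7 mg/L.
As CaCO₃: 7 mg/L × 114,000 L = 798 g; ÷ 100.1 = 7.972 mol Ca²⁺.
Mass: 7.972 × 147 = 1172 g.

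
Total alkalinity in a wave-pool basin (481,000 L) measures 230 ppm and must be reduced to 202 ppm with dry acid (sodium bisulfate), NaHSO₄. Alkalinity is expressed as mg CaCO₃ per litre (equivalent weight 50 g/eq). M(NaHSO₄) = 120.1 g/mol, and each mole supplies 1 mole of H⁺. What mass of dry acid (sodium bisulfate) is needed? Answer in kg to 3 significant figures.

32.4 kg

Alkalinity to neutralize: (230 − 202) = 28 mg/L as CaCO₃ × 481,000 L = 13,470 g as CaCO₃.
Equivalents of H⁺ required: 13,470 ÷ 50 g/eq = 269.4 eq = 269.4 mol NaHSO₄.
Mass of NaHSO₄: 269.4 × 120.1 = 32,350 g.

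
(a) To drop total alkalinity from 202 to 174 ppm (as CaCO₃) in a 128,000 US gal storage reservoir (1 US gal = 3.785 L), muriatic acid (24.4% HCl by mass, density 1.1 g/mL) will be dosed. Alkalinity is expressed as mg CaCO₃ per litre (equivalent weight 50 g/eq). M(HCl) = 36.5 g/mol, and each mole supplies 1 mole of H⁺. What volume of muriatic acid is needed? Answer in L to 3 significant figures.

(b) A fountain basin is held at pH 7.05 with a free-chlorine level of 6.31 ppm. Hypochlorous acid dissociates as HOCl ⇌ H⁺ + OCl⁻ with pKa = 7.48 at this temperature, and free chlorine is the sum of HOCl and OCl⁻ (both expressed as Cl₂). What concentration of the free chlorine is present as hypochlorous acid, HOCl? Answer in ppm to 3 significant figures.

(a) 36.9 L; (b) 4.60 ppm

(a) Volume: 128,000 US gal × 3.785 L/gal = 484,480 L.
(a) Alkalinity to neutralize: (202 − 174) = 28 mg/L as CaCO₃ × 484,480 L = 13,570 g as CaCO₃.
(a) Equivalents of H⁺ required: 13,570 ÷ 50 g/eq = 271.3 eq = 271.3 mol HCl.
(a) Mass of HCl: 271.3 × 36.5 = 9903 g.
(a) Mass of 24.4% solution: 9903 / 0.244 = 40,590 g.
(a) Volume: 40,590 g ÷ 1.1 g/mL = 36,900 mL.

(b) [OCl⁻]/[HOCl] = 10^(pH − pKa) = 10^(7.05 − 7.48) = 10^-0.43 = 0.3715.
(b) Fraction as HOCl = 1 / (1 + 0.3715) = 0.7291.
(b) HOCl = 0.7291 × 6.31 ppm = 4.601 ppm.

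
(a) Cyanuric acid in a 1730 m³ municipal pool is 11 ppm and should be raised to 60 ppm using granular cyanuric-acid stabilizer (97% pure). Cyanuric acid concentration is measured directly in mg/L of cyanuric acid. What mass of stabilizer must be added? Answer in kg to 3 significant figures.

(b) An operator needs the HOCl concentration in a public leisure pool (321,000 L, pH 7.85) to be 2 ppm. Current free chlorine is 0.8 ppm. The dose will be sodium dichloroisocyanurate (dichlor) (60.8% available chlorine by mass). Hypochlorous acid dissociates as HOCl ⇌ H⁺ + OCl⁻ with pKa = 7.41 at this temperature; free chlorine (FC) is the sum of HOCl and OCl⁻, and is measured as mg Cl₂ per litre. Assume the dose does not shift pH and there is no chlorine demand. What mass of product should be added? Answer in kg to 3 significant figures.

(a) 87.4 kg; (b) 3.54 kg

(a) Volume: 1730 m³ = 1,730,000 L.
(a) CYA to add: (60 − 11) = 49 mg/L × 1,730,000 L = 84,770 g cyanuric acid.
(a) At 97% purity: 84,770 / 0.97 = 87,390 g product.

(b) [OCl⁻]/[HOCl] = 10^(pH − pKa) = 10^(7.85 − 7.41) = 2.754; fraction as HOCl = 1/(1 + 2.754) = 0.2664.
(b) Free chlorine required for 2 ppm HOCl: 2 / 0.2664 = 7.508 ppm.
(b) FC to add: 7.508 − 0.8 = 6.708 mg/L as Cl₂.
(b) Cl₂ equivalent: 6.708 mg/L × 321,000 L = 2153 g.
(b) Product at 60.8% available Cl: 2153 / 0.608 = 3542 g.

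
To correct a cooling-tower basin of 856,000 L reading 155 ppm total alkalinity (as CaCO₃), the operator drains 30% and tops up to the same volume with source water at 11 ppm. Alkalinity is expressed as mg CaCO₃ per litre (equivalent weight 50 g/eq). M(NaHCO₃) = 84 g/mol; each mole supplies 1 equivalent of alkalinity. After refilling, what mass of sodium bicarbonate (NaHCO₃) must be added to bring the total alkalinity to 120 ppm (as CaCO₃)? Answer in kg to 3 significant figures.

After draining 30% and refilling: 155 × 0.70 + 11 × 0.30 = 111.8 ppm.
Deficit to target: 120 − 111.8 = 8.2 mg/L.
As CaCO₃: 8.2 mg/L × 856,000 L = 7019 g; ÷ 50 g/eq ÷ 1 = 140.4 mol NaHCO₃.
Mass: 140.4 × 84 = 11,790 g.

11.8 kg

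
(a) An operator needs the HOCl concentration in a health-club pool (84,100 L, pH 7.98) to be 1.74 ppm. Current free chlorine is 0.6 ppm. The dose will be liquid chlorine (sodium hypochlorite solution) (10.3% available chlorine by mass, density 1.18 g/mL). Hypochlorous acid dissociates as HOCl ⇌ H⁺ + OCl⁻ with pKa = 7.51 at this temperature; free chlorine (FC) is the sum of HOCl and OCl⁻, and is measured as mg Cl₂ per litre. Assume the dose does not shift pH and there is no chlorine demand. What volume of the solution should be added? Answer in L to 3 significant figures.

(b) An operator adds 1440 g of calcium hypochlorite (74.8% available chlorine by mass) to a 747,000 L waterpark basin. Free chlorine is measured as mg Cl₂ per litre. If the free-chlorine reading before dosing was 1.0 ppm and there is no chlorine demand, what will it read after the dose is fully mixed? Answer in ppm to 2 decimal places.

(a) 4.34 L; (b) 2.44 ppm

(a) [OCl⁻]/[HOCl] = 10^(pH − pKa) = 10^(7.98 − 7.51) = 2.951; fraction as HOCl = 1/(1 + 2.951) = 0.2531.
(a) Free chlorine required for 1.74 ppm HOCl: 1.74 / 0.2531 = 6.875 ppm.
(a) FC to add: 6.875 − 0.6 = 6.275 mg/L as Cl₂.
(a) Cl₂ equivalent: 6.275 mg/L × 84,100 L = 527.7 g.
(a) Product at 10.3% available Cl: 527.7 / 0.103 = 5124 g.
(a) Volume: 5124 g ÷ 1.18 g/mL = 4342 mL.

(b) Available chlorine delivered: 1440 g × 0.748 = 1077 g as Cl₂.
(b) Concentration rise: 1077 g / 747,000 L = 1.442 mg/L = 1.44 ppm.
(b) Final FC: 1.0 + 1.44 = 2.44 ppm.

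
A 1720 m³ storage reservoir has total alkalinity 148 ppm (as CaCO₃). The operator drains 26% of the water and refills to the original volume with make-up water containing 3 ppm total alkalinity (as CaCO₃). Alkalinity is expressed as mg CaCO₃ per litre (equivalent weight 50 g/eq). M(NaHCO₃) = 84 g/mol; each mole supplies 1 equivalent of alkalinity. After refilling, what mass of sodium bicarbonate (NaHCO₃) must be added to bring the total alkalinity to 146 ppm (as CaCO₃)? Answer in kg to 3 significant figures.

103 kg

Volume: 1720 m³ = 1,720,000 L.
After draining 26% and refilling: 148 × 0.74 + 3 × 0.26 = 110.3 ppm.
Deficit to target: 146 − 110.3 = 35.7 mg/L.
As CaCO₃: 35.7 mg/L × 1,720,000 L = 61,400 g; ÷ 50 g/eq ÷ 1 = 1228 mol NaHCO₃.
Mass: 1228 × 84 = 103,200 g.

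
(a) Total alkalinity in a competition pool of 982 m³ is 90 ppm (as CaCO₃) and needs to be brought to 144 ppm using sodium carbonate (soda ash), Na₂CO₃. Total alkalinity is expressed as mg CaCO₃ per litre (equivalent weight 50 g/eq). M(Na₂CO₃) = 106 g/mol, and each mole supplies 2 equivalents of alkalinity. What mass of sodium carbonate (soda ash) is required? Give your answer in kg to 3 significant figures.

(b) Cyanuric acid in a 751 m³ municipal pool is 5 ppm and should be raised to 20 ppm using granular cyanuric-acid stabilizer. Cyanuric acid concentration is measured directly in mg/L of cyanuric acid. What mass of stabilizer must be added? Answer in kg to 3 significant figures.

(a) 56.2 kg; (b) 11.3 kg

(a) Volume: 982 m³ = 982,000 L.
(a) Alkalinity to add: (144 − 90) = 54 mg/L as CaCO₃ × 982,000 L = 53,030 g as CaCO₃.
(a) Equivalents: 53,030 g ÷ 50 g/eq = 1061 eq.
(a) Each mole of Na₂CO₃ supplies 2 eq, so 1061 / 2 = 530.3 mol.
(a) Mass: 530.3 mol × 106 g/mol = 56,210 g.

(b) Volume: 751 m³ = 751,000 L.
(b) CYA to add: (20 − 5) = 15 mg/L × 751,000 L = 11,260 g cyanuric acid.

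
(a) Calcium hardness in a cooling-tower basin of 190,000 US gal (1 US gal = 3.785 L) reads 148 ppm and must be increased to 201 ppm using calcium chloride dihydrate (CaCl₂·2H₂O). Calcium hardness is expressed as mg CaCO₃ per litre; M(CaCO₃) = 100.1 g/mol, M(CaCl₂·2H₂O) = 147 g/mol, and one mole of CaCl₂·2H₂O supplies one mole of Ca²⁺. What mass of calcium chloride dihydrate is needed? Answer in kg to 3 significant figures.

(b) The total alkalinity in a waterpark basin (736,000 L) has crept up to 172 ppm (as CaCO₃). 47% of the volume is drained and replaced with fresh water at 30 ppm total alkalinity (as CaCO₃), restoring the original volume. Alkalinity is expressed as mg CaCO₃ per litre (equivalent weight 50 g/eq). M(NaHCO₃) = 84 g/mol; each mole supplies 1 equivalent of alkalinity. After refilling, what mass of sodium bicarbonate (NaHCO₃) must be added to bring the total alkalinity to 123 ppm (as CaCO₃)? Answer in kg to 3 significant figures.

(a) Volume: 190,000 US gal × 3.785 L/gal = 719,150 L.
(a) Hardness to add: (201 − 148) = 53 mg/L as CaCO₃ × 719,150 L = 38,110 g as CaCO₃.
(a) Moles of Ca²⁺ (1 mol Ca²⁺ ≡ 1 mol CaCO₃): 38,110 / 100.1 g/mol = 380.8 mol.
(a) Mass of CaCl₂·2H₂O: 380.8 × 147 = 55,970 g.

(b) After draining 47% and refilling: 172 × 0.53 + 30 × 0.47 = 105.26 ppm.
(b) Deficit to target: 123 − 105.26 = 17.74 mg/L.
(b) As CaCO₃: 17.74 mg/L × 736,000 L = 13,060 g; ÷ 50 g/eq ÷ 1 = 261.1 mol NaHCO₃.
(b) Mass: 261.1 × 84 = 21,940 g.

(a) 56.0 kg; (b) 21.9 kg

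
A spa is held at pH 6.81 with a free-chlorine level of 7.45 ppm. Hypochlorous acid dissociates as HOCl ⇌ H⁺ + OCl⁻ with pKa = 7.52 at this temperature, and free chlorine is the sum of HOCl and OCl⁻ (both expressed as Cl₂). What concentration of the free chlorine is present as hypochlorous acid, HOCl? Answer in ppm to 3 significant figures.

6.23 ppm

[OCl⁻]/[HOCl] = 10^(pH − pKa) = 10^(6.81 − 7.52) = 10^-0.71 = 0.195.
Fraction as HOCl = 1 / (1 + 0.195) = 0.8368.
HOCl = 0.8368 × 7.45 ppm = 6.234 ppm.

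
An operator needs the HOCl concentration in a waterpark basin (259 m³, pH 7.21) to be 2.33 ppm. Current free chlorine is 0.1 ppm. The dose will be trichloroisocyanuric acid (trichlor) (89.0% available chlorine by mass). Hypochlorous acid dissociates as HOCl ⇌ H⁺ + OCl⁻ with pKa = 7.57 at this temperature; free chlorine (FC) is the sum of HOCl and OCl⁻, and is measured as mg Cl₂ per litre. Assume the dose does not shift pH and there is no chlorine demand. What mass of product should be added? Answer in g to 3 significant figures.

Volume: 259 m³ = 259,000 L.
[OCl⁻]/[HOCl] = 10^(pH − pKa) = 10^(7.21 − 7.57) = 0.4365; fraction as HOCl = 1/(1 + 0.4365) = 0.6961.
Free chlorine required for 2.33 ppm HOCl: 2.33 / 0.6961 = 3.347 ppm.
FC to add: 3.347 − 0.1 = 3.247 mg/L as Cl₂.
Cl₂ equivalent: 3.247 mg/L × 259,000 L = 841 g.
Product at 89.0% available Cl: 841 / 0.89 = 944.9 g.

945 g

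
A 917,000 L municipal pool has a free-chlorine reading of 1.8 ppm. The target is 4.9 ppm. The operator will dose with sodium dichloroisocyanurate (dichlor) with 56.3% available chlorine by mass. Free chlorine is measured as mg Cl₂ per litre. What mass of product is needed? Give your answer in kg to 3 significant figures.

5.05 kg

Chlorine deficit: 4.9 − 1.8 = 3.1 ppm = 3.1 mg/L as Cl₂.
Cl₂ equivalent needed: 3.1 mg/L × 917,000 L = 2,843,000 mg = 2843 g.
Product at 56.3% available chlorine: 2843 / 0.563 = 5049 g.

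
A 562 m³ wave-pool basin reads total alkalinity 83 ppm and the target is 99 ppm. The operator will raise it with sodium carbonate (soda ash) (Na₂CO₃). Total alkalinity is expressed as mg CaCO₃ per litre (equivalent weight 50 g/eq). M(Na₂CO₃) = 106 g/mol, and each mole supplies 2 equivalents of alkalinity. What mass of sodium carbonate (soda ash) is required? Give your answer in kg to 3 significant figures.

9.53 kg

Volume: 562 m³ = 562,000 L.
Alkalinity to add: (99 − 83) = 16 mg/L as CaCO₃ × 562,000 L = 8992 g as CaCO₃.
Equivalents: 8992 g ÷ 50 g/eq = 179.8 eq.
Each mole of Na₂CO₃ supplies 2 eq, so 179.8 / 2 = 89.92 mol.
Mass: 89.92 mol × 106 g/mol = 9532 g.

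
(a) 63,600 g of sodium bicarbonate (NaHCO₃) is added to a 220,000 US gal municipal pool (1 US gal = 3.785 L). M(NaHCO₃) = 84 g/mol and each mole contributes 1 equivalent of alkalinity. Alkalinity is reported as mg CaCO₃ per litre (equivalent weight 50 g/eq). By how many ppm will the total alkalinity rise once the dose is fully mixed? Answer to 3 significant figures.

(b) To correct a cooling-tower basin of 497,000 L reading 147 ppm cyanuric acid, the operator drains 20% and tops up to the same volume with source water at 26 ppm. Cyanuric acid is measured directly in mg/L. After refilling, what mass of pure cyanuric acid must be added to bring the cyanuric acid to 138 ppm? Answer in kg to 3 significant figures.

(a) 45.5 ppm; (b) 7.55 kg

(a) Volume: 220,000 US gal × 3.785 L/gal = 832,700 L.
(a) Moles of NaHCO₃: 63,600 g ÷ 84 g/mol = 757.1 mol → 757.1 eq of alkalinity.
(a) As CaCO₃: 757.1 eq × 50 g/eq = 37,860 g.
(a) Rise: 37,860 g / 832,700 L × 1000 = 45.46 mg/L.

(b) After draining 20% and refilling: 147 × 0.80 + 26 × 0.20 = 122.8 ppm.
(b) Deficit to target: 138 − 122.8 = 15.2 mg/L.
(b) Mass: 15.2 mg/L × 497,000 L = 7554 g cyanuric acid.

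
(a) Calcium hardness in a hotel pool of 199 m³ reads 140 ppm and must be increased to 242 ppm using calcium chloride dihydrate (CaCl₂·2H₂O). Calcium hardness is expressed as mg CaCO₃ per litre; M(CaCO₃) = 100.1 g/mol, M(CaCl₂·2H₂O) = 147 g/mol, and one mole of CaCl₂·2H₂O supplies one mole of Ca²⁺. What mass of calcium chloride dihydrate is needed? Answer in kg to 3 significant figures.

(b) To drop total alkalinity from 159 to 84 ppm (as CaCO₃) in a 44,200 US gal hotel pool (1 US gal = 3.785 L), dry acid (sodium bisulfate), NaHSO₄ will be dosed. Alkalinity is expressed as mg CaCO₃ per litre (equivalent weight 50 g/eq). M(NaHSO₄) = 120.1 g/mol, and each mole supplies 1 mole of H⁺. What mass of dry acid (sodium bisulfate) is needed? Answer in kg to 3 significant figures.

(a) 29.8 kg; (b) 30.1 kg

(a) Volume: 199 m³ = 199,000 L.
(a) Hardness to add: (242 − 140) = 102 mg/L as CaCO₃ × 199,000 L = 20,300 g as CaCO₃.
(a) Moles of Ca²⁺ (1 mol Ca²⁺ ≡ 1 mol CaCO₃): 20,300 / 100.1 g/mol = 202.8 mol.
(a) Mass of CaCl₂·2H₂O: 202.8 × 147 = 29,810 g.

(b) Volume: 44,200 US gal × 3.785 L/gal = 167,297 L.
(b) Alkalinity to neutralize: (159 − 84) = 75 mg/L as CaCO₃ × 167,297 L = 12,550 g as CaCO₃.
(b) Equivalents of H⁺ required: 12,550 ÷ 50 g/eq = 250.9 eq = 250.9 mol NaHSO₄.
(b) Mass of NaHSO₄: 250.9 × 120.1 = 30,140 g.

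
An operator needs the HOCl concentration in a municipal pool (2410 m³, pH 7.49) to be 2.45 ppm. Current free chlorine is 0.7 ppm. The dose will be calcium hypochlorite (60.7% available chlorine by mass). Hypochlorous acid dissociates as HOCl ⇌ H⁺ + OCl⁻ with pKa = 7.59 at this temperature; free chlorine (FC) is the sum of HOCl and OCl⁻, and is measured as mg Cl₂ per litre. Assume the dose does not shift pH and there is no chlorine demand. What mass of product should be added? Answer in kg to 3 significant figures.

Volume: 2410 m³ = 2,410,000 L.
[OCl⁻]/[HOCl] = 10^(pH − pKa) = 10^(7.49 − 7.59) = 0.7943; fraction as HOCl = 1/(1 + 0.7943) = 0.5573.
Free chlorine required for 2.45 ppm HOCl: 2.45 / 0.5573 = 4.396 ppm.
FC to add: 4.396 − 0.7 = 3.696 mg/L as Cl₂.
Cl₂ equivalent: 3.696 mg/L × 2,410,000 L = 8908 g.
Product at 60.7% available Cl: 8908 / 0.607 = 14,670 g.

14.7 kg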